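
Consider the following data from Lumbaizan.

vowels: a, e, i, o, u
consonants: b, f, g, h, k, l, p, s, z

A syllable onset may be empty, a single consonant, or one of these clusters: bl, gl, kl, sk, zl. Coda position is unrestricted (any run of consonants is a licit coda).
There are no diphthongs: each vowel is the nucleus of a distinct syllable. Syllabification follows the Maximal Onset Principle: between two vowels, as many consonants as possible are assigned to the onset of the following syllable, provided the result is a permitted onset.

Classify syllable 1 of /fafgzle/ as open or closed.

closed

The vowels are a, e — 2 nuclei, so 2 syllables.
/a…e/ gap (V1→V2): /fgzl/ — longest licit onset from the right is /zl/, leaving /fg/ as coda.
So the parse is fafg.zle.
Syllable 1 is /fafg/ with coda /fg/, so it is closed.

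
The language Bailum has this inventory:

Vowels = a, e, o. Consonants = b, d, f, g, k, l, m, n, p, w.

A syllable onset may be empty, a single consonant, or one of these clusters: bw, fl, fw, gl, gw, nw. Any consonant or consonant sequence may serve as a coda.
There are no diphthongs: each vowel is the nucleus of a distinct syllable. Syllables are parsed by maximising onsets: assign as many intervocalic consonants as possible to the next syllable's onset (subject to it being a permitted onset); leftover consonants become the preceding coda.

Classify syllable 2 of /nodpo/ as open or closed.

The vowels are o, o — 2 nuclei, so 2 syllables.
σ1/σ2 boundary: /dp/; trying suffixes from longest down, /p/ is the first permitted one, so coda /d/ | onset /p/.
Syllabification: nod.po.
Syllable 2 is /po/; it ends in its nucleus with no coda, so it is open.

open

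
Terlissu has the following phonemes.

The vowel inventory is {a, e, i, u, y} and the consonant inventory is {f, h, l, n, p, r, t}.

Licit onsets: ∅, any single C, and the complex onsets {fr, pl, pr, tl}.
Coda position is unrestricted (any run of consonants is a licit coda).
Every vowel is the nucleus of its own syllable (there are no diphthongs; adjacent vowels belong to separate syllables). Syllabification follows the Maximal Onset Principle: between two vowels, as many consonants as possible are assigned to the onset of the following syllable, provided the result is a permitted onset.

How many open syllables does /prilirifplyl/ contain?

2

Nuclei (vowels): i, i, i, y → 4 syllables.
V1 /i/ – V2 /i/: just /l/ — single C goes to the following onset.
V2 /i/ – V3 /i/: /r/ → onset of the next syllable (single consonants are always licit onsets).
V3 /i/ – V4 /y/: cluster /fpl/ — the longest permitted-onset suffix is /pl/; onset = /pl/, preceding coda = /f/.
Result: pri.li.rif.plyl.
Classifying each syllable: /pri/ (open), /li/ (open), /rif/ (closed), /plyl/ (closed).
Open syllables: 2.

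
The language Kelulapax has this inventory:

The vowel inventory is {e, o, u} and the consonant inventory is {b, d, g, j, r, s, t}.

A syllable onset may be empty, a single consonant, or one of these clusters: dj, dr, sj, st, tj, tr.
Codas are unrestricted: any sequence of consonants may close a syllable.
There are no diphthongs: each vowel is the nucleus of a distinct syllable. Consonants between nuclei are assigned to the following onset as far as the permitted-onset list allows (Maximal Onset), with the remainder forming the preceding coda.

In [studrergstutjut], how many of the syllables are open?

Nuclei (vowels): u, e, u, u → 4 syllables.
σ1/σ2 boundary: /dr/ is a licit onset in full, so it all attaches to the next syllable.
σ2/σ3 boundary: /rgst/ — longest licit onset from the right is /st/, leaving /rg/ as coda.
σ3/σ4 boundary: /tj/ is a licit onset in full, so it all attaches to the next syllable.
Result: stu.drerg.stu.tjut.
Classifying each syllable: /stu/ (open), /drerg/ (closed), /stu/ (open), /tjut/ (closed).
Open syllables: 2.

2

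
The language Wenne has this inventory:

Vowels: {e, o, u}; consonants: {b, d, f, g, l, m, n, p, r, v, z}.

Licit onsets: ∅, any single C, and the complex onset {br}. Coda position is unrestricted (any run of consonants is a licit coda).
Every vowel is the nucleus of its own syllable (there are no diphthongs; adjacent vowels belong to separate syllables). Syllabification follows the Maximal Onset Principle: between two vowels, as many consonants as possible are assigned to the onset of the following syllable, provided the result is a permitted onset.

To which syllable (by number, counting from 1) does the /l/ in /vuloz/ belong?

2

The vowels are u, o — 2 nuclei, so 2 syllables.
/u…o/ gap (V1→V2): /l/ → onset of the next syllable (single consonants are always licit onsets).
So the parse is vu.loz.
The /l/ is in the onset of syllable 2 (/loz/).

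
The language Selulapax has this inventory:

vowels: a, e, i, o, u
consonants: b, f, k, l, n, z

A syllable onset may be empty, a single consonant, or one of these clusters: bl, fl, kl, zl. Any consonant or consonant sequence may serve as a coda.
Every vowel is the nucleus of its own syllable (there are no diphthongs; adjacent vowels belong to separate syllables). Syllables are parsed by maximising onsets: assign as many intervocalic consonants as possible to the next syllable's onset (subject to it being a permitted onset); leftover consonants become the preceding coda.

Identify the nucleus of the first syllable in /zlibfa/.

i

Nuclei (vowels): i, a → 2 syllables.
The first nucleus (vowel 1 from the left) is /i/.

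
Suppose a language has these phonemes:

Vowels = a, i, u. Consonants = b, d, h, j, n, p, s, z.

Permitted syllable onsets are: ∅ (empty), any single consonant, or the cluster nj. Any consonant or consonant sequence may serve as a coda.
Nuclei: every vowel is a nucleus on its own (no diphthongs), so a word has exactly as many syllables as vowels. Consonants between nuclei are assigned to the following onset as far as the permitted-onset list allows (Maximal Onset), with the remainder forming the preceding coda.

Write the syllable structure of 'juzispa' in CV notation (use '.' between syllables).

Vowels present: u, i, a; each is a nucleus, giving 3 syllables.
σ1/σ2 boundary: /z/ → onset of the next syllable (single consonants are always licit onsets).
σ2/σ3 boundary: /sp/ — longest licit onset from the right is /p/, leaving /s/ as coda.
Putting it together: ju.zis.pa.
Mapping each syllable to C/V: /ju/ → CV, /zis/ → CVC, /pa/ → CV.

CV.CVC.CV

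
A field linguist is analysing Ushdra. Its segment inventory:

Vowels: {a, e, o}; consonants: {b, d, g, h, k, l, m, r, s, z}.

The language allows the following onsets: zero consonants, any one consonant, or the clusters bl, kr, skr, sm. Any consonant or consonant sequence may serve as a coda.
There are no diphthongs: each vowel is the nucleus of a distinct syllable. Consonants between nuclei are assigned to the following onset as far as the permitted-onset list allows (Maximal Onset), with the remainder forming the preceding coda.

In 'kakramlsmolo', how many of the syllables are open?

3

Nuclei (vowels): a, a, o, o → 4 syllables.
Between /a/ (V1) and /a/ (V2): cluster /kr/ — /kr/ is itself a permitted onset, so the whole cluster goes right; preceding coda = ∅.
Between /a/ (V2) and /o/ (V3): /mlsm/; trying suffixes from longest down, /sm/ is the first permitted one, so coda /ml/ | onset /sm/.
Between /o/ (V3) and /o/ (V4): /l/ is a single consonant, so it becomes the next onset.
Syllabification: ka.kraml.smo.lo.
Classifying each syllable: /ka/ (open), /kraml/ (closed), /smo/ (open), /lo/ (open).
Open syllables: 3.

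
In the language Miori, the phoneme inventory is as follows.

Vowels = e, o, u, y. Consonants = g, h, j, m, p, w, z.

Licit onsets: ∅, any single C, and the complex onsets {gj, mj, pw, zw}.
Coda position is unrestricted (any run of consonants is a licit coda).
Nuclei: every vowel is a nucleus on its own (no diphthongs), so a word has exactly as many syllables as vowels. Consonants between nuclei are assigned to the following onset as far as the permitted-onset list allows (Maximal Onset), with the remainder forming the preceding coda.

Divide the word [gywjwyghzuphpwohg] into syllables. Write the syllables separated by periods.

gywj.wygh.zuph.pwohg

The vowels are y, y, u, o — 4 nuclei, so 4 syllables.
V1 /y/ – V2 /y/: cluster /wjw/ — the longest permitted-onset suffix is /w/; onset = /w/, preceding coda = /wj/.
V2 /y/ – V3 /u/: cluster /ghz/ — the longest permitted-onset suffix is /z/; onset = /z/, preceding coda = /gh/.
V3 /u/ – V4 /o/: /phpw/ — longest licit onset from the right is /pw/, leaving /ph/ as coda.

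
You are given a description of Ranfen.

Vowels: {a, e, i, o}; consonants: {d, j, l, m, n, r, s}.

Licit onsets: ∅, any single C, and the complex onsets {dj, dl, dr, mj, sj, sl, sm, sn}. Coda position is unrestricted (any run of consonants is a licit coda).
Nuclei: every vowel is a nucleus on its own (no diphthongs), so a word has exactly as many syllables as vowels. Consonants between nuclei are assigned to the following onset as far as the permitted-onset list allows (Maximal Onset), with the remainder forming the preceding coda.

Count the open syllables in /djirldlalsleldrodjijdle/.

The vowels are i, a, e, o, i, e — 6 nuclei, so 6 syllables.
/i…a/ gap (V1→V2): /rldl/ — longest licit onset from the right is /dl/, leaving /rl/ as coda.
/a…e/ gap (V2→V3): cluster /lsl/ — the longest permitted-onset suffix is /sl/; onset = /sl/, preceding coda = /l/.
/e…o/ gap (V3→V4): /ldr/ splits as /l/ + /dr/ (/dr/ is the longest suffix that is a licit onset).
/o…i/ gap (V4→V5): cluster /dj/ — /dj/ is itself a permitted onset, so the whole cluster goes right; preceding coda = ∅.
/i…e/ gap (V5→V6): /jdl/; trying suffixes from longest down, /dl/ is the first permitted one, so coda /j/ | onset /dl/.
Putting it together: djirl.dlal.slel.dro.djij.dle.
Classifying each syllable: /djirl/ (closed), /dlal/ (closed), /slel/ (closed), /dro/ (open), /djij/ (closed), /dle/ (open).
Open syllables: 2.

2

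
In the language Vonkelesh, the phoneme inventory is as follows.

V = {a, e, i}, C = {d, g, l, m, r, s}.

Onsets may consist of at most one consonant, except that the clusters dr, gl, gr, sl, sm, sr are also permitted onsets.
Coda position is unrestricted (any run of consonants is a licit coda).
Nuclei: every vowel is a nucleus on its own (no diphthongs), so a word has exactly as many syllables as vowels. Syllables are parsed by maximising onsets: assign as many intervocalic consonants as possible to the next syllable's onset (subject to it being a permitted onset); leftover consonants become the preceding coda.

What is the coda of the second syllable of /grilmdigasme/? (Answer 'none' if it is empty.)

none

The vowels are i, i, a, e — 4 nuclei, so 4 syllables.
σ1/σ2 boundary: /lmd/ splits as /lm/ + /d/ (/d/ is the longest suffix that is a licit onset).
σ2/σ3 boundary: /g/ → onset of the next syllable (single consonants are always licit onsets).
σ3/σ4 boundary: /sm/ — entire cluster is a permitted onset → onset /sm/, coda ∅.
Result: grilm.di.ga.sme.
Syllable 2 is /di/: onset /d/, nucleus /i/, coda ∅.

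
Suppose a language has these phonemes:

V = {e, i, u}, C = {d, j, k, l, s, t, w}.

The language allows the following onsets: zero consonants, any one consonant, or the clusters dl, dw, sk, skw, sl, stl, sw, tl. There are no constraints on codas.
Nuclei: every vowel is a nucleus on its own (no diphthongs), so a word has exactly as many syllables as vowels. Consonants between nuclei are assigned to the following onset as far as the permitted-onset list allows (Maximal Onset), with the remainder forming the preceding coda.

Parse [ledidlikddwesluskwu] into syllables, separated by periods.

le.di.dlikd.dwe.slu.skwu

Vowels present: e, i, i, e, u, u; each is a nucleus, giving 6 syllables.
/e…i/ gap (V1→V2): /d/ is a single consonant, so it becomes the next onset.
/i…i/ gap (V2→V3): /dl/ is a licit onset in full, so it all attaches to the next syllable.
/i…e/ gap (V3→V4): /kddw/ splits as /kd/ + /dw/ (/dw/ is the longest suffix that is a licit onset).
/e…u/ gap (V4→V5): /sl/ — entire cluster is a permitted onset → onset /sl/, coda ∅.
/u…u/ gap (V5→V6): cluster /skw/ — /skw/ is itself a permitted onset, so the whole cluster goes right; preceding coda = ∅.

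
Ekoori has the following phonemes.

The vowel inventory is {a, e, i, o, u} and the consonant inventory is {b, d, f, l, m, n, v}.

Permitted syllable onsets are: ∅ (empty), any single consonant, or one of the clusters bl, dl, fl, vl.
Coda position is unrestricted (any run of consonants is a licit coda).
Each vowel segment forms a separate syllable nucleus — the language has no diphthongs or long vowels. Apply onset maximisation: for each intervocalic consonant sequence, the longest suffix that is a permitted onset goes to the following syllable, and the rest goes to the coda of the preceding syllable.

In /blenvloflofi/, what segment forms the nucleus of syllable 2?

o

Nuclei (vowels): e, o, o, i → 4 syllables.
The second nucleus (vowel 2 from the left) is /o/.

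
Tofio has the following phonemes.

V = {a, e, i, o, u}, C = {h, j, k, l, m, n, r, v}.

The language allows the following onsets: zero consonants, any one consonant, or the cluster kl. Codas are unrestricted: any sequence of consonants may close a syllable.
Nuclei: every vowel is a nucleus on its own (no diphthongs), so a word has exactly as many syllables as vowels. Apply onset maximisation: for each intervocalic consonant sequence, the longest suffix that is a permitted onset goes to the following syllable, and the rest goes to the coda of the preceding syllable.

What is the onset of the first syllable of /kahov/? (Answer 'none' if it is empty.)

Vowels present: a, o; each is a nucleus, giving 2 syllables.
/a…o/ gap (V1→V2): /h/ is a single consonant, so it becomes the next onset.
Putting it together: ka.hov.
Syllable 1 is /ka/: onset /k/, nucleus /a/, coda ∅.

k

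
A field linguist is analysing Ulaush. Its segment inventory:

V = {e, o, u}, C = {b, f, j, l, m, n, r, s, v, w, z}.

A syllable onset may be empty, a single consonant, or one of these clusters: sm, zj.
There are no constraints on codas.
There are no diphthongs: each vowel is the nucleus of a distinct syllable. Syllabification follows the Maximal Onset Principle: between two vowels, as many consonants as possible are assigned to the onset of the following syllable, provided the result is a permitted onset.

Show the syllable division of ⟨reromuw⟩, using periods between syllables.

re.ro.muw

The vowels are e, o, u — 3 nuclei, so 3 syllables.
Between /e/ (V1) and /o/ (V2): /r/ → onset of the next syllable (single consonants are always licit onsets).
Between /o/ (V2) and /u/ (V3): /m/ is a single consonant, so it becomes the next onset.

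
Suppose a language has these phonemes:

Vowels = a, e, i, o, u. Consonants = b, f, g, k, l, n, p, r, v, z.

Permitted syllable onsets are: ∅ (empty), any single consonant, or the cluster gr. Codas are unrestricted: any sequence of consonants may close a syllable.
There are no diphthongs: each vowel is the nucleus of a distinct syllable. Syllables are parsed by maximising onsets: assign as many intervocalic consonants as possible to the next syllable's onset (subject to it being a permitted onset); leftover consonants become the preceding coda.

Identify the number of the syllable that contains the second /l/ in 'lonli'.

2

Nuclei (vowels): o, i → 2 syllables.
σ1/σ2 boundary: cluster /nl/ — the longest permitted-onset suffix is /l/; onset = /l/, preceding coda = /n/.
Syllabification: lon.li.
The second /l/ is in the onset of syllable 2 (/li/).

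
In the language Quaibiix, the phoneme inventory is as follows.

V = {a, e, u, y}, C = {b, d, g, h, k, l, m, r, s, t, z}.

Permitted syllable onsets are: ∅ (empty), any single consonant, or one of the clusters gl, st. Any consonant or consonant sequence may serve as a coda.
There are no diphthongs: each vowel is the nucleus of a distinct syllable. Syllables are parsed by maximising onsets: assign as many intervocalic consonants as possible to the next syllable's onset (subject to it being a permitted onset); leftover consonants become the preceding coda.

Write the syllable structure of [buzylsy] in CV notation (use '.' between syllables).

The vowels are u, y, y — 3 nuclei, so 3 syllables.
σ1/σ2 boundary: /z/ → onset of the next syllable (single consonants are always licit onsets).
σ2/σ3 boundary: /ls/ splits as /l/ + /s/ (/s/ is the longest suffix that is a licit onset).
Syllabification: bu.zyl.sy.
Mapping each syllable to C/V: /bu/ → CV, /zyl/ → CVC, /sy/ → CV.

CV.CVC.CV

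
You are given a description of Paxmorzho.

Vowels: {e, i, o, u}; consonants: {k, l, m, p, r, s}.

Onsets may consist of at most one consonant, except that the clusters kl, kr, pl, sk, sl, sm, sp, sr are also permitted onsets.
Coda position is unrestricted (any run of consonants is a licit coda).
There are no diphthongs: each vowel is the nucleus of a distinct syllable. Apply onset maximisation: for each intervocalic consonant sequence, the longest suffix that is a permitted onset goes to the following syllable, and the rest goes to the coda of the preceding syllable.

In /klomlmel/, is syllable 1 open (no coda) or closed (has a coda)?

closed

The vowels are o, e — 2 nuclei, so 2 syllables.
Between /o/ (V1) and /e/ (V2): /mlm/ splits as /ml/ + /m/ (/m/ is the longest suffix that is a licit onset).
Putting it together: kloml.mel.
Syllable 1 is /kloml/ with coda /ml/, so it is closed.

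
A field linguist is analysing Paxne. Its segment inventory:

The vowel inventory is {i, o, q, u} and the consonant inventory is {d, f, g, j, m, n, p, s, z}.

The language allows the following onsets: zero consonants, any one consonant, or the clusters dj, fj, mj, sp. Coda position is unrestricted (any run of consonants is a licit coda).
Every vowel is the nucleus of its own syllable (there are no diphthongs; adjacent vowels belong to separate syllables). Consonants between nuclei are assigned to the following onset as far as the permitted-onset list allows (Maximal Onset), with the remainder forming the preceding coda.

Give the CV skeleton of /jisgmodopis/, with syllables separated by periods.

Nuclei (vowels): i, o, o, i → 4 syllables.
V1 /i/ – V2 /o/: cluster /sgm/ — the longest permitted-onset suffix is /m/; onset = /m/, preceding coda = /sg/.
V2 /o/ – V3 /o/: just /d/ — single C goes to the following onset.
V3 /o/ – V4 /i/: /p/ is a single consonant, so it becomes the next onset.
Putting it together: jisg.mo.do.pis.
Mapping each syllable to C/V: /jisg/ → CVCC, /mo/ → CV, /do/ → CV, /pis/ → CVC.

CVCC.CV.CV.CVC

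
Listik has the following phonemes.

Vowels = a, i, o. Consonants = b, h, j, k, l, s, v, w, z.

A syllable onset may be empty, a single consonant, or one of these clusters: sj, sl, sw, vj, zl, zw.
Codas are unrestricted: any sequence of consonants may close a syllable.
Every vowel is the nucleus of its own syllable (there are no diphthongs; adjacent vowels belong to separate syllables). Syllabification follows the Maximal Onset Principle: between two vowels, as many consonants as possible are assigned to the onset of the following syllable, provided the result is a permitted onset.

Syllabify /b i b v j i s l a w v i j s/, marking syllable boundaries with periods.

bib.vji.slaw.vijs

The vowels are i, i, a, i — 4 nuclei, so 4 syllables.
/i…i/ gap (V1→V2): /bvj/ splits as /b/ + /vj/ (/vj/ is the longest suffix that is a licit onset).
/i…a/ gap (V2→V3): /sl/ — entire cluster is a permitted onset → onset /sl/, coda ∅.
/a…i/ gap (V3→V4): /wv/; trying suffixes from longest down, /v/ is the first permitted one, so coda /w/ | onset /v/.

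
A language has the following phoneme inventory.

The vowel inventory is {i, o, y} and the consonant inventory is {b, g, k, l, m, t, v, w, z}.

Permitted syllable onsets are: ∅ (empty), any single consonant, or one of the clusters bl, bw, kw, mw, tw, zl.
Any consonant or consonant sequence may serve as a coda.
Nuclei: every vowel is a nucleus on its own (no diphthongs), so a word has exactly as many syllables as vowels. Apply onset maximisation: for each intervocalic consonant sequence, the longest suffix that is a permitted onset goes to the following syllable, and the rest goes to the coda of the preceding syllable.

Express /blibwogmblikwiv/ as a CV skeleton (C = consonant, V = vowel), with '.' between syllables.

CCV.CCVCC.CCV.CCVC

Nuclei (vowels): i, o, i, i → 4 syllables.
σ1/σ2 boundary: /bw/ — entire cluster is a permitted onset → onset /bw/, coda ∅.
σ2/σ3 boundary: /gmbl/ splits as /gm/ + /bl/ (/bl/ is the longest suffix that is a licit onset).
σ3/σ4 boundary: /kw/ — entire cluster is a permitted onset → onset /kw/, coda ∅.
Syllabification: bli.bwogm.bli.kwiv.
Mapping each syllable to C/V: /bli/ → CCV, /bwogm/ → CCVCC, /bli/ → CCV, /kwiv/ → CCVC.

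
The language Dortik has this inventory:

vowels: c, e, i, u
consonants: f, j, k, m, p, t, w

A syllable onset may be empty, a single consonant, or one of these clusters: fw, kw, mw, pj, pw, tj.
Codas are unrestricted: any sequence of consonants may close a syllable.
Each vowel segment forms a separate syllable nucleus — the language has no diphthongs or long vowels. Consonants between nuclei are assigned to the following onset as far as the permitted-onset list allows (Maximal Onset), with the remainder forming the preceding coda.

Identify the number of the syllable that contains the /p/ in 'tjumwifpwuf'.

Vowels present: u, i, u; each is a nucleus, giving 3 syllables.
Between /u/ (V1) and /i/ (V2): /mw/ — entire cluster is a permitted onset → onset /mw/, coda ∅.
Between /i/ (V2) and /u/ (V3): /fpw/ splits as /f/ + /pw/ (/pw/ is the longest suffix that is a licit onset).
Result: tju.mwif.pwuf.
The /p/ is in the onset of syllable 3 (/pwuf/).

3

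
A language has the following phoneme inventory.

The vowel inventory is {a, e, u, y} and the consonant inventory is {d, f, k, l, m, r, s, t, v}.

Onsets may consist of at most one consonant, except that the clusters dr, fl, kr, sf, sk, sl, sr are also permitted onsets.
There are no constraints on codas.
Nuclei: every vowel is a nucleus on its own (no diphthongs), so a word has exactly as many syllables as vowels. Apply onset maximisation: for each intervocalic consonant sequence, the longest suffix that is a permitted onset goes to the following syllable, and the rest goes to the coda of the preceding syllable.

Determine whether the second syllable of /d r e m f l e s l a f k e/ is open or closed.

The vowels are e, e, a, e — 4 nuclei, so 4 syllables.
σ1/σ2 boundary: cluster /mfl/ — the longest permitted-onset suffix is /fl/; onset = /fl/, preceding coda = /m/.
σ2/σ3 boundary: cluster /sl/ — /sl/ is itself a permitted onset, so the whole cluster goes right; preceding coda = ∅.
σ3/σ4 boundary: cluster /fk/ — the longest permitted-onset suffix is /k/; onset = /k/, preceding coda = /f/.
Syllabification: drem.fle.slaf.ke.
Syllable 2 is /fle/; it ends in its nucleus with no coda, so it is open.

open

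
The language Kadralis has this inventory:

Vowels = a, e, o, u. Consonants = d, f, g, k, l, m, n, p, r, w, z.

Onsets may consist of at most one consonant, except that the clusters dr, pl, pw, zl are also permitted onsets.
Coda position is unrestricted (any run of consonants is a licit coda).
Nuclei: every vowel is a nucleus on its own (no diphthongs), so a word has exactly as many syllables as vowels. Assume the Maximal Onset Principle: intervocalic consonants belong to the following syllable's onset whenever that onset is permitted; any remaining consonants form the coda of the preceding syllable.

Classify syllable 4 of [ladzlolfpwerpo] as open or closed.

open

Vowels present: a, o, e, o; each is a nucleus, giving 4 syllables.
V1 /a/ – V2 /o/: /dzl/ — longest licit onset from the right is /zl/, leaving /d/ as coda.
V2 /o/ – V3 /e/: /lfpw/ splits as /lf/ + /pw/ (/pw/ is the longest suffix that is a licit onset).
V3 /e/ – V4 /o/: /rp/; trying suffixes from longest down, /p/ is the first permitted one, so coda /r/ | onset /p/.
So the parse is lad.zlolf.pwer.po.
Syllable 4 is /po/; it ends in its nucleus with no coda, so it is open.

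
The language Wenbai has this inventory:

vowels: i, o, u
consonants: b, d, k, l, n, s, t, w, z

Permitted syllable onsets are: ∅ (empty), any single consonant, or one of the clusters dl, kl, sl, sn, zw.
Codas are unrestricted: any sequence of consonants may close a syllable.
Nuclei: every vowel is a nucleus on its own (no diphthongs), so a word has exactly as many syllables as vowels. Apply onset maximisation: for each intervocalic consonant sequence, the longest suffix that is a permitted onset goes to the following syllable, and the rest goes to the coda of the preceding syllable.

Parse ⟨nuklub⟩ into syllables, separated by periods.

Vowels present: u, u; each is a nucleus, giving 2 syllables.
V1 /u/ – V2 /u/: /kl/ — entire cluster is a permitted onset → onset /kl/, coda ∅.

nu.klub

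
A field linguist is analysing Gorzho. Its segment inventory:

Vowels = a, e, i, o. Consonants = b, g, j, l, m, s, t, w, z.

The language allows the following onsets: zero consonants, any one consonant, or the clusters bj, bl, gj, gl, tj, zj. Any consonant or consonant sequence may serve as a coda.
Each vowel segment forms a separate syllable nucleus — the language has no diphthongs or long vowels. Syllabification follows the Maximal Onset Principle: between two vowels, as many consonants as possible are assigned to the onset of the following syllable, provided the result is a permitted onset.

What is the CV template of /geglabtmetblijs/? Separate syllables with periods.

Vowels present: e, a, e, i; each is a nucleus, giving 4 syllables.
σ1/σ2 boundary: cluster /gl/ — /gl/ is itself a permitted onset, so the whole cluster goes right; preceding coda = ∅.
σ2/σ3 boundary: cluster /btm/ — the longest permitted-onset suffix is /m/; onset = /m/, preceding coda = /bt/.
σ3/σ4 boundary: /tbl/ splits as /t/ + /bl/ (/bl/ is the longest suffix that is a licit onset).
So the parse is ge.glabt.met.blijs.
Mapping each syllable to C/V: /ge/ → CV, /glabt/ → CCVCC, /met/ → CVC, /blijs/ → CCVCC.

CV.CCVCC.CVC.CCVCC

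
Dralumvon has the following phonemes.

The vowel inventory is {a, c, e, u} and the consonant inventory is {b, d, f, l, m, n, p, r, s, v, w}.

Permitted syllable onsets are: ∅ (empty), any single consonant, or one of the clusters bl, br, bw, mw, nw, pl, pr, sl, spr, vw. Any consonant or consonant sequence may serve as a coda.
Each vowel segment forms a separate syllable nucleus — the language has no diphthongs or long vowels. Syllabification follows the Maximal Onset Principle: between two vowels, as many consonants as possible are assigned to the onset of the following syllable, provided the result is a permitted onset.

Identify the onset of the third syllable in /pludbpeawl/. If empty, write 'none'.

none

The vowels are u, e, a — 3 nuclei, so 3 syllables.
Between /u/ (V1) and /e/ (V2): /dbp/ — longest licit onset from the right is /p/, leaving /db/ as coda.
Between /e/ (V2) and /a/ (V3): nothing intervenes; syllable break is V.V.
So the parse is pludb.pe.awl.
Syllable 3 is /awl/: onset ∅, nucleus /a/, coda /wl/.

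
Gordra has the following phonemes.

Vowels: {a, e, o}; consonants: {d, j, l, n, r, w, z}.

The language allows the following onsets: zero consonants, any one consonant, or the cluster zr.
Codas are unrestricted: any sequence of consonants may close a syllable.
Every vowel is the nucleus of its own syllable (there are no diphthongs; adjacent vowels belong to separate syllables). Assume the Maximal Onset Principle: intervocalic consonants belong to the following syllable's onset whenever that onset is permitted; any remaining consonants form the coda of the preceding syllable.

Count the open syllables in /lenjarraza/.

2

The vowels are e, a, a, a — 4 nuclei, so 4 syllables.
Between /e/ (V1) and /a/ (V2): /nj/ — longest licit onset from the right is /j/, leaving /n/ as coda.
Between /a/ (V2) and /a/ (V3): cluster /rr/ — the longest permitted-onset suffix is /r/; onset = /r/, preceding coda = /r/.
Between /a/ (V3) and /a/ (V4): /z/ → onset of the next syllable (single consonants are always licit onsets).
So the parse is len.jar.ra.za.
Classifying each syllable: /len/ (closed), /jar/ (closed), /ra/ (open), /za/ (open).
Open syllables: 2.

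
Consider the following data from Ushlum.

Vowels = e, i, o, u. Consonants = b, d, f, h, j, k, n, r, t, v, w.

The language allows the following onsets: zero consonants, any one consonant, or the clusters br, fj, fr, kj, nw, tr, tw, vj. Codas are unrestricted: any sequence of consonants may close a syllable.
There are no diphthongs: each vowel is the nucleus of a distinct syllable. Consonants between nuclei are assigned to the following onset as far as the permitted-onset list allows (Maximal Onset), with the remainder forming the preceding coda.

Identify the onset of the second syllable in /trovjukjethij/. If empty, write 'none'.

vj

The vowels are o, u, e, i — 4 nuclei, so 4 syllables.
/o…u/ gap (V1→V2): /vj/ is a licit onset in full, so it all attaches to the next syllable.
/u…e/ gap (V2→V3): /kj/ — entire cluster is a permitted onset → onset /kj/, coda ∅.
/e…i/ gap (V3→V4): /th/ — longest licit onset from the right is /h/, leaving /t/ as coda.
So the parse is tro.vju.kjet.hij.
Syllable 2 is /vju/: onset /vj/, nucleus /u/, coda ∅.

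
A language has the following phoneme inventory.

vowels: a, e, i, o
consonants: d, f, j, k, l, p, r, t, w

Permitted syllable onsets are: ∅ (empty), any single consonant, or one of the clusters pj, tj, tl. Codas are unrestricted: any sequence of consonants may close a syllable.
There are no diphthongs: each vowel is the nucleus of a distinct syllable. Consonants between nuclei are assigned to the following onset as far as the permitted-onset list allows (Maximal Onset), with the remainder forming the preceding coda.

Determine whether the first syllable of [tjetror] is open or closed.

Nuclei (vowels): e, o → 2 syllables.
Between /e/ (V1) and /o/ (V2): /tr/ splits as /t/ + /r/ (/r/ is the longest suffix that is a licit onset).
Syllabification: tjet.ror.
Syllable 1 is /tjet/ with coda /t/, so it is closed.

closed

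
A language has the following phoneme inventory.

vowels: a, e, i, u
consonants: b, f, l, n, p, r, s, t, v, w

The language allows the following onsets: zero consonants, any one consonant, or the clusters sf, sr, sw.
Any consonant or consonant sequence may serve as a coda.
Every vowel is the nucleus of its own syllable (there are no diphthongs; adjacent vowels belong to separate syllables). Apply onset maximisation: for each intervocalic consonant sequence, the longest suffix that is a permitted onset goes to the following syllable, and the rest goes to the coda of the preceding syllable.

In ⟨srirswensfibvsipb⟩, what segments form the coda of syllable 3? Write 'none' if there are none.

Vowels present: i, e, i, i; each is a nucleus, giving 4 syllables.
Between /i/ (V1) and /e/ (V2): cluster /rsw/ — the longest permitted-onset suffix is /sw/; onset = /sw/, preceding coda = /r/.
Between /e/ (V2) and /i/ (V3): cluster /nsf/ — the longest permitted-onset suffix is /sf/; onset = /sf/, preceding coda = /n/.
Between /i/ (V3) and /i/ (V4): /bvs/ splits as /bv/ + /s/ (/s/ is the longest suffix that is a licit onset).
Syllabification: srir.swen.sfibv.sipb.
Syllable 3 is /sfibv/: onset /sf/, nucleus /i/, coda /bv/.

bv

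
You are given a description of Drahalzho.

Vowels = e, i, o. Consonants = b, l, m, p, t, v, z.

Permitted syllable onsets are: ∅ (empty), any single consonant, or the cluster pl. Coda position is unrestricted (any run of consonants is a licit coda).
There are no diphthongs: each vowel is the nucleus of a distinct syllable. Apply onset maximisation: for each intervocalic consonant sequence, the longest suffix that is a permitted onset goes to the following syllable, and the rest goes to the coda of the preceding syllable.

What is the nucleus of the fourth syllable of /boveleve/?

Vowels present: o, e, e, e; each is a nucleus, giving 4 syllables.
The fourth nucleus (vowel 4 from the left) is /e/.

e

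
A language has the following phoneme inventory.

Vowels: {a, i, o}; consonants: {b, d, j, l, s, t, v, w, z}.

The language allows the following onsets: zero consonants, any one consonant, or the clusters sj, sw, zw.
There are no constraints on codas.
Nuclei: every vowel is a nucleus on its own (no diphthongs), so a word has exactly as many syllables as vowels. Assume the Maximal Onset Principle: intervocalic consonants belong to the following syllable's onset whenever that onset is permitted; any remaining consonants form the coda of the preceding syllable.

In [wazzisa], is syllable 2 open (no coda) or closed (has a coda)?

Nuclei (vowels): a, i, a → 3 syllables.
/a…i/ gap (V1→V2): /zz/ splits as /z/ + /z/ (/z/ is the longest suffix that is a licit onset).
/i…a/ gap (V2→V3): /s/ → onset of the next syllable (single consonants are always licit onsets).
So the parse is waz.zi.sa.
Syllable 2 is /zi/; it ends in its nucleus with no coda, so it is open.

open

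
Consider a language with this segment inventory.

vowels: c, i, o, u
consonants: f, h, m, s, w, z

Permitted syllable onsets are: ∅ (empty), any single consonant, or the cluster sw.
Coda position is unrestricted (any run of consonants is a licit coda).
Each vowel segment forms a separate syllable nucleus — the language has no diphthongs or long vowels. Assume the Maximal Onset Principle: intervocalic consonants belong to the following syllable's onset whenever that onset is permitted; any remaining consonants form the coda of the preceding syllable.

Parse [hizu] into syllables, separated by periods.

The vowels are i, u — 2 nuclei, so 2 syllables.
σ1/σ2 boundary: /z/ is a single consonant, so it becomes the next onset.

hi.zu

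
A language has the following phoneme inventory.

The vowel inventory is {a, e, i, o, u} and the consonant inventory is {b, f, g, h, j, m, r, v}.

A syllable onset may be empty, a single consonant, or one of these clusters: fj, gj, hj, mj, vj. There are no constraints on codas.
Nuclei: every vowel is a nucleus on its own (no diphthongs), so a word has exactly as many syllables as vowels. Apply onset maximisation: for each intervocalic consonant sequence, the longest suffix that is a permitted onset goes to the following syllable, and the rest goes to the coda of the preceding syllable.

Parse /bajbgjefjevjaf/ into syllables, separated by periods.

The vowels are a, e, e, a — 4 nuclei, so 4 syllables.
/a…e/ gap (V1→V2): /jbgj/ — longest licit onset from the right is /gj/, leaving /jb/ as coda.
/e…e/ gap (V2→V3): /fj/ — entire cluster is a permitted onset → onset /fj/, coda ∅.
/e…a/ gap (V3→V4): cluster /vj/ — /vj/ is itself a permitted onset, so the whole cluster goes right; preceding coda = ∅.

bajb.gje.fje.vjaf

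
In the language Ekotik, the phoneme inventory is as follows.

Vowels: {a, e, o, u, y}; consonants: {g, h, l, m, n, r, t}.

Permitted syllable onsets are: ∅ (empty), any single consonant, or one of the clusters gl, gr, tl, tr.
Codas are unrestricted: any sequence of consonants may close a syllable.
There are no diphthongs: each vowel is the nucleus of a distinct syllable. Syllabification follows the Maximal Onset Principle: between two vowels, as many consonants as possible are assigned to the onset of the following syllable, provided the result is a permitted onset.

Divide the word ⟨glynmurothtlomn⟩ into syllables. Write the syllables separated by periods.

The vowels are y, u, o, o — 4 nuclei, so 4 syllables.
V1 /y/ – V2 /u/: /nm/; trying suffixes from longest down, /m/ is the first permitted one, so coda /n/ | onset /m/.
V2 /u/ – V3 /o/: /r/ → onset of the next syllable (single consonants are always licit onsets).
V3 /o/ – V4 /o/: /thtl/; trying suffixes from longest down, /tl/ is the first permitted one, so coda /th/ | onset /tl/.

glyn.mu.roth.tlomn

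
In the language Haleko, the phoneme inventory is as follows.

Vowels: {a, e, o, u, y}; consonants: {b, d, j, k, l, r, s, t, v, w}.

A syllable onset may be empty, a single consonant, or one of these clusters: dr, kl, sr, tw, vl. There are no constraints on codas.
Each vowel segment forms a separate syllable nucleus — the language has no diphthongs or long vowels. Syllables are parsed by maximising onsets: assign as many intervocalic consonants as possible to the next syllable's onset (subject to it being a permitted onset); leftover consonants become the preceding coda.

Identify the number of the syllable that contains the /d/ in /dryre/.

1

The vowels are y, e — 2 nuclei, so 2 syllables.
σ1/σ2 boundary: /r/ → onset of the next syllable (single consonants are always licit onsets).
Putting it together: dry.re.
The /d/ is in the onset of syllable 1 (/dry/).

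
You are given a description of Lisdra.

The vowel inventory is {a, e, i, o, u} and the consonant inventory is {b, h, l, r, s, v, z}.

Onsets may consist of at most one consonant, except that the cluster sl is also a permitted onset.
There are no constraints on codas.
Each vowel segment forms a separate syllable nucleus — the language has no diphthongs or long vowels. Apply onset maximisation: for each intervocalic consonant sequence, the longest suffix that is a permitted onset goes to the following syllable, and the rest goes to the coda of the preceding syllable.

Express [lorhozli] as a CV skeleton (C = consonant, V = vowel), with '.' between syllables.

The vowels are o, o, i — 3 nuclei, so 3 syllables.
/o…o/ gap (V1→V2): /rh/; trying suffixes from longest down, /h/ is the first permitted one, so coda /r/ | onset /h/.
/o…i/ gap (V2→V3): cluster /zl/ — the longest permitted-onset suffix is /l/; onset = /l/, preceding coda = /z/.
Syllabification: lor.hoz.li.
Mapping each syllable to C/V: /lor/ → CVC, /hoz/ → CVC, /li/ → CV.

CVC.CVC.CV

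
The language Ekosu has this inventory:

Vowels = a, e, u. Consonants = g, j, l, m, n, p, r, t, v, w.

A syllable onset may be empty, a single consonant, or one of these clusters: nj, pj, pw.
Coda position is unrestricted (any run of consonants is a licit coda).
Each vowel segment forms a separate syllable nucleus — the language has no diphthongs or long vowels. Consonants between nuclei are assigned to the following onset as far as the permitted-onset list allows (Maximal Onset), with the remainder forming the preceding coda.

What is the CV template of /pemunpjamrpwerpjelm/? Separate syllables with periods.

Vowels present: e, u, a, e, e; each is a nucleus, giving 5 syllables.
σ1/σ2 boundary: just /m/ — single C goes to the following onset.
σ2/σ3 boundary: /npj/; trying suffixes from longest down, /pj/ is the first permitted one, so coda /n/ | onset /pj/.
σ3/σ4 boundary: cluster /mrpw/ — the longest permitted-onset suffix is /pw/; onset = /pw/, preceding coda = /mr/.
σ4/σ5 boundary: /rpj/; trying suffixes from longest down, /pj/ is the first permitted one, so coda /r/ | onset /pj/.
Result: pe.mun.pjamr.pwer.pjelm.
Mapping each syllable to C/V: /pe/ → CV, /mun/ → CVC, /pjamr/ → CCVCC, /pwer/ → CCVC, /pjelm/ → CCVCC.

CV.CVC.CCVCC.CCVC.CCVCC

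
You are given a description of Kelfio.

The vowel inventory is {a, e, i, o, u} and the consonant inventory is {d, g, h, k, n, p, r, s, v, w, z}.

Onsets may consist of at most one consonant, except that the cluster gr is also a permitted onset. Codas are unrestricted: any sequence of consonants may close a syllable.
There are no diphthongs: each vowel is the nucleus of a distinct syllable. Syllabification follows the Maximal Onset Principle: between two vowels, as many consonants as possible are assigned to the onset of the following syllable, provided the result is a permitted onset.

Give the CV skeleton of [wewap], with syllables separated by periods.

The vowels are e, a — 2 nuclei, so 2 syllables.
/e…a/ gap (V1→V2): just /w/ — single C goes to the following onset.
Result: we.wap.
Mapping each syllable to C/V: /we/ → CV, /wap/ → CVC.

CV.CVC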